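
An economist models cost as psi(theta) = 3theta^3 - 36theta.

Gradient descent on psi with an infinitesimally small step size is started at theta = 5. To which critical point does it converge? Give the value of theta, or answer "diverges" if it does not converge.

psi'(theta) = 9(theta - 2)(theta + 2), so psi'(5) = 189.
Gradient descent moves in the -psi' direction, i.e. theta is decreasing.
The nearest critical point in that direction is theta = 2, where psi'' = 36 > 0 (a local minimum). The iterate converges there.

2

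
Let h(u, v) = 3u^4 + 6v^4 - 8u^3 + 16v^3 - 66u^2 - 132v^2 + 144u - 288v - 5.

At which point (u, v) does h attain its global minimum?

(-3, 3)

h(u,v) separates as P(u) + Q(v) − 5, so its minimum is min P + min Q − 5.
P'(u) = 12(u - 4)(u - 1)(u + 3) vanishes at u ∈ {-3, 1, 4}; Q'(v) = 24(v - 3)(v + 1)(v + 4) vanishes at v ∈ {-4, -1, 3}.
Local minima of P (where P''>0): P(-3)=-567, P(4)=-224. Local minima of Q: Q(-4)=-448, Q(3)=-1134.
So the global minimum of h is P(-3) + Q(3) − 5 = -567 − 1134 − 5 = -1706, attained at (-3, 3).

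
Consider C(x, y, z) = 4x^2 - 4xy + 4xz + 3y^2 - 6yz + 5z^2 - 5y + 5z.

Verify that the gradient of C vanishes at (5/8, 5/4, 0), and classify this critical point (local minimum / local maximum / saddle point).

local minimum

∇C = (8x - 4y + 4z, -4x + 6y - 6z - 5, 4x - 6y + 10z + 5); substituting (5/8, 5/4, 0) gives ∇C = (0, 0, 0), so (5/8, 5/4, 0) is indeed a critical point.
The Hessian is constant: H = [[8, -4, 4], [-4, 6, -6], [4, -6, 10]].
Leading principal minors: Δ₁ = 8, Δ₂ = 32, Δ₃ = 128.
All leading minors are positive, so H is positive definite: a local minimum.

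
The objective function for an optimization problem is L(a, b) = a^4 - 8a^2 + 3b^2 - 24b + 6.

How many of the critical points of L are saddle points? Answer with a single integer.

L separates as a function of a plus a function of b, so ∇L=0 decouples.
∂L/∂a = 4a(a - 2)(a + 2) = 0 at a ∈ {-2, 0, 2}; ∂L/∂b = 6(b - 4) = 0 at b ∈ {4}.
The Hessian is diagonal: diag(L_aa, L_bb). Second derivatives: L_aa(-2)=32, L_aa(0)=-16, L_aa(2)=32; L_bb(4)=6.
Saddle points occur where the two diagonal entries have opposite signs: (0, 4). Count: 1.

1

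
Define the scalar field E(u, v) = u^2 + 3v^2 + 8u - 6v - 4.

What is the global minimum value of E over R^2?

E(u,v) separates as P(u) + Q(v) − 4, so its minimum is min P + min Q − 4.
P'(u) = 2u + 8 vanishes at u ∈ {-4}; Q'(v) = 6v - 6 vanishes at v ∈ {1}.
Local minima of P (where P''>0): P(-4)=-16. Local minima of Q: Q(1)=-3.
So the global minimum of E is P(-4) + Q(1) − 4 = -16 − 3 − 4 = -23, attained at (-4, 1).

-23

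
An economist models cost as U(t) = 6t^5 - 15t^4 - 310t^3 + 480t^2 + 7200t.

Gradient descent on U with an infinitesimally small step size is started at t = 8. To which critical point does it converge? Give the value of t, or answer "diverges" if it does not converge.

5

U'(t) = 30(t - 5)(t - 4)(t + 3)(t + 4), so U'(8) = 47520.
Gradient descent moves in the -U' direction, i.e. t is decreasing.
The nearest critical point in that direction is t = 5, where U'' = 2160 > 0 (a local minimum). The iterate converges there.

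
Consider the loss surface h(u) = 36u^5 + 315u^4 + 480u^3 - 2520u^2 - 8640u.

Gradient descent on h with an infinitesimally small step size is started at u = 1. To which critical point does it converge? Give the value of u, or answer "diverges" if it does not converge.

h'(u) = 180(u - 2)(u + 2)(u + 3)(u + 4), so h'(1) = -10800.
Gradient descent moves in the -h' direction, i.e. u is increasing.
The nearest critical point in that direction is u = 2, where h'' = 21600 > 0 (a local minimum). The iterate converges there.

2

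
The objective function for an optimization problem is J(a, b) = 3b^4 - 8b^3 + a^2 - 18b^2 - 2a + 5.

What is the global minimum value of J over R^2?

J(a,b) separates as P(a) + Q(b) + 5, so its minimum is min P + min Q + 5.
P'(a) = 2a - 2 vanishes at a ∈ {1}; Q'(b) = 12b(b - 3)(b + 1) vanishes at b ∈ {-1, 0, 3}.
Local minima of P (where P''>0): P(1)=-1. Local minima of Q: Q(-1)=-7, Q(3)=-135.
So the global minimum of J is P(1) + Q(3) + 5 = -1 − 135 + 5 = -131, attained at (1, 3).

-131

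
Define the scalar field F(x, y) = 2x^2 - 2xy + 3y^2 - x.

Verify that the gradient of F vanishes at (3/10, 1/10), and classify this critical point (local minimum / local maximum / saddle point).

∇F = (4x - 2y - 1, -2x + 6y); substituting (3/10, 1/10) gives ∇F = (0, 0), so (3/10, 1/10) is indeed a critical point.
The Hessian of F is constant: H = [[4, -2], [-2, 6]].
det(H) = 4·6 − (-2)² = 20.
det(H) > 0 and tr(H) = 10 > 0, so H is positive definite and the point is a local minimum.

local minimum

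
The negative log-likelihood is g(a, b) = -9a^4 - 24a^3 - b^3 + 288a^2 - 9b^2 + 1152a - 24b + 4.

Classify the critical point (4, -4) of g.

saddle point

The mixed partial ∂²g/∂a∂b is 0, so the Hessian at any point is diag(g_aa, g_bb) = diag(36(-3a^2 - 4a + 16), -6(b + 3)).
At (4, -4): H = diag(-1728, 6).
The eigenvalues have opposite signs, so H is indefinite: a saddle point.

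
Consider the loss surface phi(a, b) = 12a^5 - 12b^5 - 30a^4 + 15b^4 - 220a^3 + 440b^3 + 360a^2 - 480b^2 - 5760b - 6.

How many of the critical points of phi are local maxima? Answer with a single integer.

4

phi separates as a function of a plus a function of b, so ∇phi=0 decouples.
∂phi/∂a = 60a(a - 4)(a - 1)(a + 3) = 0 at a ∈ {-3, 0, 1, 4}; ∂phi/∂b = -60(b - 4)(b - 3)(b + 2)(b + 4) = 0 at b ∈ {-4, -2, 3, 4}.
The Hessian is diagonal: diag(phi_aa, phi_bb). Second derivatives: phi_aa(-3)=-5040, phi_aa(0)=720, phi_aa(1)=-720, phi_aa(4)=5040; phi_bb(-4)=6720, phi_bb(-2)=-3600, phi_bb(3)=2100, phi_bb(4)=-2880.
Local maxima occur where both diagonal entries negative: (-3, -2), (-3, 4), (1, -2), (1, 4). Count: 4.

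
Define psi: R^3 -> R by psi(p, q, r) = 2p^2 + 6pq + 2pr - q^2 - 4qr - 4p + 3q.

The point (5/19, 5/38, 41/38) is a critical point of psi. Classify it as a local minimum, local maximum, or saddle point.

saddle point

The Hessian is constant: H = [[4, 6, 2], [6, -2, -4], [2, -4, 0]].
Leading principal minors: Δ₁ = 4, Δ₂ = -44, Δ₃ = -152.
The minors fit neither the all-positive nor the alternating-sign pattern, so H is indefinite: a saddle point.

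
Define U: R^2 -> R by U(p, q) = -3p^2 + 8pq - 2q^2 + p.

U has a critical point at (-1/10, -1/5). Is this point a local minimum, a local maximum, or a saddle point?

saddle point

The Hessian of U is constant: H = [[-6, 8], [8, -4]].
det(H) = (-6)·(-4) − 8² = -40.
Since det(H) < 0, H is indefinite and the critical point is a saddle point.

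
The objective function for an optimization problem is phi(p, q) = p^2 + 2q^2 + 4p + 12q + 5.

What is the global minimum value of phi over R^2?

phi(p,q) separates as A(p) + B(q) + 5, so its minimum is min A + min B + 5.
A'(p) = 2p + 4 vanishes at p ∈ {-2}; B'(q) = 4q + 12 vanishes at q ∈ {-3}.
Local minima of A (where A''>0): A(-2)=-4. Local minima of B: B(-3)=-18.
So the global minimum of phi is A(-2) + B(-3) + 5 = -4 − 18 + 5 = -17, attained at (-2, -3).

-17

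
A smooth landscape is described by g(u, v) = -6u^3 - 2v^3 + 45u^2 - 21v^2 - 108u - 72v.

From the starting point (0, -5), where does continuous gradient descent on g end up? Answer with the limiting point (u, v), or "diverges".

(2, -4)

g is separable, so gradient descent decouples: u follows -∂g/∂u, v follows -∂g/∂v.
∂g/∂u = -18(u - 3)(u - 2); at u=0 this is -108, so u increases.
∂g/∂v = -6(v + 3)(v + 4); at v=-5 this is -12, so v increases.
u converges to its nearest critical value 2 (a local min of the u-part); v converges to -4. The iterate converges to (2, -4).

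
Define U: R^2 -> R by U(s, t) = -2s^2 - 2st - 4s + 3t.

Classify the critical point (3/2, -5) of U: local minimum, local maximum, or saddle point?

saddle point

The Hessian of U is constant: H = [[-4, -2], [-2, 0]].
det(H) = (-4)·0 − (-2)² = -4.
Since det(H) < 0, H is indefinite and the critical point is a saddle point.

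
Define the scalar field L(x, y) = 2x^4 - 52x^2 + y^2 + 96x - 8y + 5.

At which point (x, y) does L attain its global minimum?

(-4, 4)

L(x,y) separates as P(x) + Q(y) + 5, so its minimum is min P + min Q + 5.
P'(x) = 8(x - 3)(x - 1)(x + 4) vanishes at x ∈ {-4, 1, 3}; Q'(y) = 2y - 8 vanishes at y ∈ {4}.
Local minima of P (where P''>0): P(-4)=-704, P(3)=-18. Local minima of Q: Q(4)=-16.
So the global minimum of L is P(-4) + Q(4) + 5 = -704 − 16 + 5 = -715, attained at (-4, 4).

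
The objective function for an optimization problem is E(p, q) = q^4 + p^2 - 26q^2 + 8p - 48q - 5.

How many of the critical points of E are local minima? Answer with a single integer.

E separates as a function of p plus a function of q, so ∇E=0 decouples.
∂E/∂p = 2(p + 4) = 0 at p ∈ {-4}; ∂E/∂q = 4(q - 4)(q + 1)(q + 3) = 0 at q ∈ {-3, -1, 4}.
The Hessian is diagonal: diag(E_pp, E_qq). Second derivatives: E_pp(-4)=2; E_qq(-3)=56, E_qq(-1)=-40, E_qq(4)=140.
Local minima occur where both diagonal entries positive: (-4, -3), (-4, 4). Count: 2.

2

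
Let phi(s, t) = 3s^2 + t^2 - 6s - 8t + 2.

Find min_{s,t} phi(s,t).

-17

phi(s,t) separates as P(s) + Q(t) + 2, so its minimum is min P + min Q + 2.
P'(s) = 6s - 6 vanishes at s ∈ {1}; Q'(t) = 2(t - 4) vanishes at t ∈ {4}.
Local minima of P (where P''>0): P(1)=-3. Local minima of Q: Q(4)=-16.
So the global minimum of phi is P(1) + Q(4) + 2 = -3 − 16 + 2 = -17, attained at (1, 4).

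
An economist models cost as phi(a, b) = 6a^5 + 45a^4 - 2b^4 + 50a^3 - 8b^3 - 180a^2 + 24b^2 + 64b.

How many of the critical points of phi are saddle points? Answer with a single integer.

phi separates as a function of a plus a function of b, so ∇phi=0 decouples.
∂phi/∂a = 30a(a - 1)(a + 3)(a + 4) = 0 at a ∈ {-4, -3, 0, 1}; ∂phi/∂b = -8(b - 2)(b + 1)(b + 4) = 0 at b ∈ {-4, -1, 2}.
The Hessian is diagonal: diag(phi_aa, phi_bb). Second derivatives: phi_aa(-4)=-600, phi_aa(-3)=360, phi_aa(0)=-360, phi_aa(1)=600; phi_bb(-4)=-144, phi_bb(-1)=72, phi_bb(2)=-144.
Saddle points occur where the two diagonal entries have opposite signs: (-4, -1), (-3, -4), (-3, 2), (0, -1), (1, -4), (1, 2). Count: 6.

6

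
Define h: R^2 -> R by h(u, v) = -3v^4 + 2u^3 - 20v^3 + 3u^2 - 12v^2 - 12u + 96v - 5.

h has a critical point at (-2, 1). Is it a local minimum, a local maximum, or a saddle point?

local maximum

The mixed partial ∂²h/∂u∂v is 0, so the Hessian at any point is diag(h_uu, h_vv) = diag(6(2u + 1), -12(3v^2 + 10v + 2)).
At (-2, 1): H = diag(-18, -180).
Both eigenvalues are negative, so H is negative definite: a local maximum.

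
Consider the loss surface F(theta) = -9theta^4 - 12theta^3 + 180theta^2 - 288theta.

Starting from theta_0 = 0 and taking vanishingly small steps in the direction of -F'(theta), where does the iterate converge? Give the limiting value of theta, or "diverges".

1

F'(theta) = -36(theta - 2)(theta - 1)(theta + 4), so F'(0) = -288.
Gradient descent moves in the -F' direction, i.e. theta is increasing.
The nearest critical point in that direction is theta = 1, where F'' = 180 > 0 (a local minimum). The iterate converges there.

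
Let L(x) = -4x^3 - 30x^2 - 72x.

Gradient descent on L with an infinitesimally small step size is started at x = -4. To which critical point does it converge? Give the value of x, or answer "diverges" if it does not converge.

-3

L'(x) = -12(x + 2)(x + 3), so L'(-4) = -24.
Gradient descent moves in the -L' direction, i.e. x is increasing.
The nearest critical point in that direction is x = -3, where L'' = 12 > 0 (a local minimum). The iterate converges there.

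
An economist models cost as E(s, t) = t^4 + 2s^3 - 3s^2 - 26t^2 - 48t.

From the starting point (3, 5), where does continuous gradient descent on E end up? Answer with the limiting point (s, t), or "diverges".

(1, 4)

E is separable, so gradient descent decouples: s follows -∂E/∂s, t follows -∂E/∂t.
∂E/∂s = 6s(s - 1); at s=3 this is 36, so s decreases.
∂E/∂t = 4(t - 4)(t + 1)(t + 3); at t=5 this is 192, so t decreases.
s converges to its nearest critical value 1 (a local min of the s-part); t converges to 4. The iterate converges to (1, 4).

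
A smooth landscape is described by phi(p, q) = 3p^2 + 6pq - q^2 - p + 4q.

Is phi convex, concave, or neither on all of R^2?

neither

phi is quadratic, so its Hessian is the constant matrix H = [[6, 6], [6, -2]].
det(H) = -48, tr(H) = 4.
det(H) < 0, so H is indefinite: neither convex nor concave.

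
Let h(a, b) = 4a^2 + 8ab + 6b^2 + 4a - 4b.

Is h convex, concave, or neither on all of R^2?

convex

h is quadratic, so its Hessian is the constant matrix H = [[8, 8], [8, 12]].
det(H) = 32, tr(H) = 20.
det(H) > 0 and tr(H) > 0, so H is positive definite everywhere: convex.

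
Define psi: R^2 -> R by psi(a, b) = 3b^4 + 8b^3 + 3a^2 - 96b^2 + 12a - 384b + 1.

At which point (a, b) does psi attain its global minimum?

psi(a,b) separates as P(a) + Q(b) + 1, so its minimum is min P + min Q + 1.
P'(a) = 6a + 12 vanishes at a ∈ {-2}; Q'(b) = 12(b - 4)(b + 2)(b + 4) vanishes at b ∈ {-4, -2, 4}.
Local minima of P (where P''>0): P(-2)=-12. Local minima of Q: Q(-4)=256, Q(4)=-1792.
So the global minimum of psi is P(-2) + Q(4) + 1 = -12 − 1792 + 1 = -1803, attained at (-2, 4).

(-2, 4)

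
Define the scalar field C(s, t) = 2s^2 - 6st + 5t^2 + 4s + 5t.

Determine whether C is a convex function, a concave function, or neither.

C is quadratic, so its Hessian is the constant matrix H = [[4, -6], [-6, 10]].
det(H) = 4, tr(H) = 14.
det(H) > 0 and tr(H) > 0, so H is positive definite everywhere: convex.

convex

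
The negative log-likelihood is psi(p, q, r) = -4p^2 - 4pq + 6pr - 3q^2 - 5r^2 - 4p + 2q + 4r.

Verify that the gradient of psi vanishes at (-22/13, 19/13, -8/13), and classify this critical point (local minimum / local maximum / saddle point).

∇psi = (-8p - 4q + 6r - 4, -4p - 6q + 2, 6p - 10r + 4); substituting (-22/13, 19/13, -8/13) gives ∇psi = (0, 0, 0), so (-22/13, 19/13, -8/13) is indeed a critical point.
The Hessian is constant: H = [[-8, -4, 6], [-4, -6, 0], [6, 0, -10]].
Leading principal minors: Δ₁ = -8, Δ₂ = 32, Δ₃ = -104.
The minors alternate sign starting negative (−, +, −), so H is negative definite: a local maximum.

local maximum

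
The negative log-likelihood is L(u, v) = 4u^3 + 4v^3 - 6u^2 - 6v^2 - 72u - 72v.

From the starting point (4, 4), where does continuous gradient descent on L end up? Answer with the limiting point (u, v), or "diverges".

L is separable, so gradient descent decouples: u follows -∂L/∂u, v follows -∂L/∂v.
∂L/∂u = 12(u - 3)(u + 2); at u=4 this is 72, so u decreases.
∂L/∂v = 12(v - 3)(v + 2); at v=4 this is 72, so v decreases.
u converges to its nearest critical value 3 (a local min of the u-part); v converges to 3. The iterate converges to (3, 3).

(3, 3)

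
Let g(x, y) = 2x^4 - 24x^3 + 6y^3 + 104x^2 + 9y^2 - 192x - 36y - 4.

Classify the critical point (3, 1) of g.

saddle point

The mixed partial ∂²g/∂x∂y is 0, so the Hessian at any point is diag(g_xx, g_yy) = diag(8(3x^2 - 18x + 26), 18(2y + 1)).
At (3, 1): H = diag(-8, 54).
The eigenvalues have opposite signs, so H is indefinite: a saddle point.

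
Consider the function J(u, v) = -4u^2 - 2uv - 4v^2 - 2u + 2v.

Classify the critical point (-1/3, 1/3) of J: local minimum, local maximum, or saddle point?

local maximum

The Hessian of J is constant: H = [[-8, -2], [-2, -8]].
det(H) = (-8)·(-8) − (-2)² = 60.
det(H) > 0 and tr(H) = -16 < 0, so H is negative definite and the point is a local maximum.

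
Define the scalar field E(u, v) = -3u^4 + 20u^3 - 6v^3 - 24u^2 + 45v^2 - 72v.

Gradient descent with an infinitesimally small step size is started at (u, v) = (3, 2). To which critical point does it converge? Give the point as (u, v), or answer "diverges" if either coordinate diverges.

(1, 1)

E is separable, so gradient descent decouples: u follows -∂E/∂u, v follows -∂E/∂v.
∂E/∂u = -12u(u - 4)(u - 1); at u=3 this is 72, so u decreases.
∂E/∂v = -18(v - 4)(v - 1); at v=2 this is 36, so v decreases.
u converges to its nearest critical value 1 (a local min of the u-part); v converges to 1. The iterate converges to (1, 1).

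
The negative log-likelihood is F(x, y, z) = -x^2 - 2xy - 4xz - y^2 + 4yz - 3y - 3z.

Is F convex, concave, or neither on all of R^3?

F is quadratic, so its Hessian is the constant matrix H = [[-2, -2, -4], [-2, -2, 4], [-4, 4, 0]].
Leading principal minors: -2, 0, 128.
Neither pattern holds ⇒ H is indefinite ⇒ neither convex nor concave.

neither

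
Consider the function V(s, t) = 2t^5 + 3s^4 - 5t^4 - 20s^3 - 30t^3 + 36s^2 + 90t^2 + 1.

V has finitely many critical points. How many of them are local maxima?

V separates as a function of s plus a function of t, so ∇V=0 decouples.
∂V/∂s = 12s(s - 3)(s - 2) = 0 at s ∈ {0, 2, 3}; ∂V/∂t = 10t(t - 3)(t - 2)(t + 3) = 0 at t ∈ {-3, 0, 2, 3}.
The Hessian is diagonal: diag(V_ss, V_tt). Second derivatives: V_ss(0)=72, V_ss(2)=-24, V_ss(3)=36; V_tt(-3)=-900, V_tt(0)=180, V_tt(2)=-100, V_tt(3)=180.
Local maxima occur where both diagonal entries negative: (2, -3), (2, 2). Count: 2.

2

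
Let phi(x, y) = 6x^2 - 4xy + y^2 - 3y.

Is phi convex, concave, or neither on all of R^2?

convex

phi is quadratic, so its Hessian is the constant matrix H = [[12, -4], [-4, 2]].
det(H) = 8, tr(H) = 14.
det(H) > 0 and tr(H) > 0, so H is positive definite everywhere: convex.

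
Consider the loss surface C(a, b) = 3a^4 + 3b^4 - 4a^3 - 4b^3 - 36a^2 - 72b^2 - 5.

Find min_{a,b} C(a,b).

C(a,b) separates as P(a) + Q(b) − 5, so its minimum is min P + min Q − 5.
P'(a) = 12a(a - 3)(a + 2) vanishes at a ∈ {-2, 0, 3}; Q'(b) = 12b(b - 4)(b + 3) vanishes at b ∈ {-3, 0, 4}.
Local minima of P (where P''>0): P(-2)=-64, P(3)=-189. Local minima of Q: Q(-3)=-297, Q(4)=-640.
So the global minimum of C is P(3) + Q(4) − 5 = -189 − 640 − 5 = -834, attained at (3, 4).

-834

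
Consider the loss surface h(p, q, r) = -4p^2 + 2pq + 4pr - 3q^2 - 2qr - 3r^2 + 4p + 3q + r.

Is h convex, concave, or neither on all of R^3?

concave

h is quadratic, so its Hessian is the constant matrix H = [[-8, 2, 4], [2, -6, -2], [4, -2, -6]].
Leading principal minors: -8, 44, -168.
Signs alternate −, +, − ⇒ H ≺ 0 ⇒ concave.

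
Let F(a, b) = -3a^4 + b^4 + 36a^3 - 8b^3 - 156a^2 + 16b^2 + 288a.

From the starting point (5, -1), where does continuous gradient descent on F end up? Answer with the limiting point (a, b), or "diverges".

F is separable, so gradient descent decouples: a follows -∂F/∂a, b follows -∂F/∂b.
∂F/∂a = -12(a - 4)(a - 3)(a - 2); at a=5 this is -72, so a increases.
∂F/∂b = 4b(b - 4)(b - 2); at b=-1 this is -60, so b increases.
The a-coordinate has no critical point in that direction and runs off to infinity.

diverges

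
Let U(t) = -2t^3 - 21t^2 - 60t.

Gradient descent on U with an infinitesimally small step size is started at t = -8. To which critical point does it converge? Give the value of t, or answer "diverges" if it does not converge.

-5

U'(t) = -6(t + 2)(t + 5), so U'(-8) = -108.
Gradient descent moves in the -U' direction, i.e. t is increasing.
The nearest critical point in that direction is t = -5, where U'' = 18 > 0 (a local minimum). The iterate converges there.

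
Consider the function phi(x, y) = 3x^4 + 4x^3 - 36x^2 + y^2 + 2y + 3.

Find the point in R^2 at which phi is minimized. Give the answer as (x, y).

(-3, -1)

phi(x,y) separates as P(x) + Q(y) + 3, so its minimum is min P + min Q + 3.
P'(x) = 12x(x - 2)(x + 3) vanishes at x ∈ {-3, 0, 2}; Q'(y) = 2y + 2 vanishes at y ∈ {-1}.
Local minima of P (where P''>0): P(-3)=-189, P(2)=-64. Local minima of Q: Q(-1)=-1.
So the global minimum of phi is P(-3) + Q(-1) + 3 = -189 − 1 + 3 = -187, attained at (-3, -1).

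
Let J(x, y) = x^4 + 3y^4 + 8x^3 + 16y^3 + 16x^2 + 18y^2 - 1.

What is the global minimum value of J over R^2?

-28

J(x,y) separates as P(x) + Q(y) − 1, so its minimum is min P + min Q − 1.
P'(x) = 4x(x + 2)(x + 4) vanishes at x ∈ {-4, -2, 0}; Q'(y) = 12y(y + 1)(y + 3) vanishes at y ∈ {-3, -1, 0}.
Local minima of P (where P''>0): P(-4)=0, P(0)=0. Local minima of Q: Q(-3)=-27, Q(0)=0.
So the global minimum of J is P(-4) + Q(-3) − 1 = 0 − 27 − 1 = -28, attained at (-4, -3).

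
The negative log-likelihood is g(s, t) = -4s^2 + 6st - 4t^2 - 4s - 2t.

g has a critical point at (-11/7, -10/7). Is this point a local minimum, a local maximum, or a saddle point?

local maximum

The Hessian of g is constant: H = [[-8, 6], [6, -8]].
det(H) = (-8)·(-8) − 6² = 28.
det(H) > 0 and tr(H) = -16 < 0, so H is negative definite and the point is a local maximum.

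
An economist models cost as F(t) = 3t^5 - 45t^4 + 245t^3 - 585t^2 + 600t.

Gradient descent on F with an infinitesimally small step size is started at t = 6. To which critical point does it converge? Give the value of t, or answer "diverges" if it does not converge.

5

F'(t) = 15(t - 5)(t - 4)(t - 2)(t - 1), so F'(6) = 600.
Gradient descent moves in the -F' direction, i.e. t is decreasing.
The nearest critical point in that direction is t = 5, where F'' = 180 > 0 (a local minimum). The iterate converges there.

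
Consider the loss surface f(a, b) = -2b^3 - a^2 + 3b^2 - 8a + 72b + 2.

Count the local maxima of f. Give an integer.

f separates as a function of a plus a function of b, so ∇f=0 decouples.
∂f/∂a = -2(a + 4) = 0 at a ∈ {-4}; ∂f/∂b = -6(b - 4)(b + 3) = 0 at b ∈ {-3, 4}.
The Hessian is diagonal: diag(f_aa, f_bb). Second derivatives: f_aa(-4)=-2; f_bb(-3)=42, f_bb(4)=-42.
Local maxima occur where both diagonal entries negative: (-4, 4). Count: 1.

1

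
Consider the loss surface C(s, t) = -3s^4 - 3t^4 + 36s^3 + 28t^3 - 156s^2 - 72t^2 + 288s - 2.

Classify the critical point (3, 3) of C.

local minimum

The mixed partial ∂²C/∂s∂t is 0, so the Hessian at any point is diag(C_ss, C_tt) = diag(12(-3s^2 + 18s - 26), 12(-3t^2 + 14t - 12)).
At (3, 3): H = diag(12, 36).
Both eigenvalues are positive, so H is positive definite: a local minimum.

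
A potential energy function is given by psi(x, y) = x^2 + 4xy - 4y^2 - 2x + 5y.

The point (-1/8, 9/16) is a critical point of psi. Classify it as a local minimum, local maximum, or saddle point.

The Hessian of psi is constant: H = [[2, 4], [4, -8]].
det(H) = 2·(-8) − 4² = -32.
Since det(H) < 0, H is indefinite and the critical point is a saddle point.

saddle point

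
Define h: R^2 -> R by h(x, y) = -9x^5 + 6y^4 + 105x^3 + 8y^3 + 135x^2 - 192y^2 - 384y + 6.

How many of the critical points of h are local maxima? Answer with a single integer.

2

h separates as a function of x plus a function of y, so ∇h=0 decouples.
∂h/∂x = -45x(x - 3)(x + 1)(x + 2) = 0 at x ∈ {-2, -1, 0, 3}; ∂h/∂y = 24(y - 4)(y + 1)(y + 4) = 0 at y ∈ {-4, -1, 4}.
The Hessian is diagonal: diag(h_xx, h_yy). Second derivatives: h_xx(-2)=450, h_xx(-1)=-180, h_xx(0)=270, h_xx(3)=-2700; h_yy(-4)=576, h_yy(-1)=-360, h_yy(4)=960.
Local maxima occur where both diagonal entries negative: (-1, -1), (3, -1). Count: 2.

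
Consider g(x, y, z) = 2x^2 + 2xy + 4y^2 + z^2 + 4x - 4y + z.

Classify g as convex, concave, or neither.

g is quadratic, so its Hessian is the constant matrix H = [[4, 2, 0], [2, 8, 0], [0, 0, 2]].
Leading principal minors: 4, 28, 56.
All positive ⇒ H ≻ 0 ⇒ convex.

convex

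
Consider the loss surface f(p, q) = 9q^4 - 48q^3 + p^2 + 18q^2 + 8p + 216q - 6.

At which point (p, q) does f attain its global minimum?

f(p,q) separates as A(p) + B(q) − 6, so its minimum is min A + min B − 6.
A'(p) = 2p + 8 vanishes at p ∈ {-4}; B'(q) = 36(q - 3)(q - 2)(q + 1) vanishes at q ∈ {-1, 2, 3}.
Local minima of A (where A''>0): A(-4)=-16. Local minima of B: B(-1)=-141, B(3)=243.
So the global minimum of f is A(-4) + B(-1) − 6 = -16 − 141 − 6 = -163, attained at (-4, -1).

(-4, -1)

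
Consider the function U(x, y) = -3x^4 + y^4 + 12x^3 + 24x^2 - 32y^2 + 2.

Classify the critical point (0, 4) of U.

The mixed partial ∂²U/∂x∂y is 0, so the Hessian at any point is diag(U_xx, U_yy) = diag(12(-3x^2 + 6x + 4), 4(3y^2 - 16)).
At (0, 4): H = diag(48, 128).
Both eigenvalues are positive, so H is positive definite: a local minimum.

local minimum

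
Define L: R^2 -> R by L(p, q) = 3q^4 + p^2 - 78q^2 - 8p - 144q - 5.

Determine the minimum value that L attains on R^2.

-1077

L(p,q) separates as A(p) + B(q) − 5, so its minimum is min A + min B − 5.
A'(p) = 2p - 8 vanishes at p ∈ {4}; B'(q) = 12(q - 4)(q + 1)(q + 3) vanishes at q ∈ {-3, -1, 4}.
Local minima of A (where A''>0): A(4)=-16. Local minima of B: B(-3)=-27, B(4)=-1056.
So the global minimum of L is A(4) + B(4) − 5 = -16 − 1056 − 5 = -1077, attained at (4, 4).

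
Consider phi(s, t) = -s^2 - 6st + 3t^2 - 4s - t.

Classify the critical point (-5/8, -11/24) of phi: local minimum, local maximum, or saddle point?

The Hessian of phi is constant: H = [[-2, -6], [-6, 6]].
det(H) = (-2)·6 − (-6)² = -48.
Since det(H) < 0, H is indefinite and the critical point is a saddle point.

saddle point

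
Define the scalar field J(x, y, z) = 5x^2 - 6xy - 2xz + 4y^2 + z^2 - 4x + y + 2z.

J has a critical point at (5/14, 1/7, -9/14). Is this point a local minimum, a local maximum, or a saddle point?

The Hessian is constant: H = [[10, -6, -2], [-6, 8, 0], [-2, 0, 2]].
Leading principal minors: Δ₁ = 10, Δ₂ = 44, Δ₃ = 56.
All leading minors are positive, so H is positive definite: a local minimum.

local minimum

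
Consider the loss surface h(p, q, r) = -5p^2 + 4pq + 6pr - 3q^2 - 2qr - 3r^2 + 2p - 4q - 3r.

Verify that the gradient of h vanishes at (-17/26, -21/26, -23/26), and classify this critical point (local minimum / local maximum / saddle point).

∇h = (-10p + 4q + 6r + 2, 4p - 6q - 2r - 4, 6p - 2q - 6r - 3); substituting (-17/26, -21/26, -23/26) gives ∇h = (0, 0, 0), so (-17/26, -21/26, -23/26) is indeed a critical point.
The Hessian is constant: H = [[-10, 4, 6], [4, -6, -2], [6, -2, -6]].
Leading principal minors: Δ₁ = -10, Δ₂ = 44, Δ₃ = -104.
The minors alternate sign starting negative (−, +, −), so H is negative definite: a local maximum.

local maximum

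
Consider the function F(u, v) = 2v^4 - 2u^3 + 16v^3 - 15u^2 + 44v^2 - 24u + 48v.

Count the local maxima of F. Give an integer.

1

F separates as a function of u plus a function of v, so ∇F=0 decouples.
∂F/∂u = -6(u + 1)(u + 4) = 0 at u ∈ {-4, -1}; ∂F/∂v = 8(v + 1)(v + 2)(v + 3) = 0 at v ∈ {-3, -2, -1}.
The Hessian is diagonal: diag(F_uu, F_vv). Second derivatives: F_uu(-4)=18, F_uu(-1)=-18; F_vv(-3)=16, F_vv(-2)=-8, F_vv(-1)=16.
Local maxima occur where both diagonal entries negative: (-1, -2). Count: 1.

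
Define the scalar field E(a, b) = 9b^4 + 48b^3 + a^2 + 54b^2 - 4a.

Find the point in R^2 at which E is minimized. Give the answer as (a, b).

(2, -3)

E(a,b) separates as P(a) + Q(b), so its minimum is min P + min Q.
P'(a) = 2a - 4 vanishes at a ∈ {2}; Q'(b) = 36b(b + 1)(b + 3) vanishes at b ∈ {-3, -1, 0}.
Local minima of P (where P''>0): P(2)=-4. Local minima of Q: Q(-3)=-81, Q(0)=0.
So the global minimum of E is P(2) + Q(-3) = -4 − 81 = -85, attained at (2, -3).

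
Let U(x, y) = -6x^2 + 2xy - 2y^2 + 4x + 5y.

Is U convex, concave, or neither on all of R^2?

concave

U is quadratic, so its Hessian is the constant matrix H = [[-12, 2], [2, -4]].
det(H) = 44, tr(H) = -16.
det(H) > 0 and tr(H) < 0, so H is negative definite everywhere: concave.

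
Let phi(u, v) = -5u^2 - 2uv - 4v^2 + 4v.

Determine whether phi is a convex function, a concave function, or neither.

concave

phi is quadratic, so its Hessian is the constant matrix H = [[-10, -2], [-2, -8]].
det(H) = 76, tr(H) = -18.
det(H) > 0 and tr(H) < 0, so H is negative definite everywhere: concave.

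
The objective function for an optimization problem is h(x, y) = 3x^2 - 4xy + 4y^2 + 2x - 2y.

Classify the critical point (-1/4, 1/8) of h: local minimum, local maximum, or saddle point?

local minimum

The Hessian of h is constant: H = [[6, -4], [-4, 8]].
det(H) = 6·8 − (-4)² = 32.
det(H) > 0 and tr(H) = 14 > 0, so H is positive definite and the point is a local minimum.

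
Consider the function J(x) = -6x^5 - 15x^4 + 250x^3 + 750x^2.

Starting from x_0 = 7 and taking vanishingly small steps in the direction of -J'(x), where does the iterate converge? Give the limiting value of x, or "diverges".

J'(x) = -30x(x - 5)(x + 2)(x + 5), so J'(7) = -45360.
Gradient descent moves in the -J' direction, i.e. x is increasing.
There is no critical point above x=7, and J' keeps the same sign, so the iterate runs off to +∞.

diverges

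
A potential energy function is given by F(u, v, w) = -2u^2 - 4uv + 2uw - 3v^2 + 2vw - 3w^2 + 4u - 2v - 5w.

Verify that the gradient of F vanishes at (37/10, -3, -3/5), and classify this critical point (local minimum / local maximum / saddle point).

∇F = (-4u - 4v + 2w + 4, -4u - 6v + 2w - 2, 2u + 2v - 6w - 5); substituting (37/10, -3, -3/5) gives ∇F = (0, 0, 0), so (37/10, -3, -3/5) is indeed a critical point.
The Hessian is constant: H = [[-4, -4, 2], [-4, -6, 2], [2, 2, -6]].
Leading principal minors: Δ₁ = -4, Δ₂ = 8, Δ₃ = -40.
The minors alternate sign starting negative (−, +, −), so H is negative definite: a local maximum.

local maximum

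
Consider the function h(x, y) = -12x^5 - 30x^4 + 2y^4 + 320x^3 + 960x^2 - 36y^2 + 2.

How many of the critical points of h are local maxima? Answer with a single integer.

2

h separates as a function of x plus a function of y, so ∇h=0 decouples.
∂h/∂x = -60x(x - 4)(x + 2)(x + 4) = 0 at x ∈ {-4, -2, 0, 4}; ∂h/∂y = 8y(y - 3)(y + 3) = 0 at y ∈ {-3, 0, 3}.
The Hessian is diagonal: diag(h_xx, h_yy). Second derivatives: h_xx(-4)=3840, h_xx(-2)=-1440, h_xx(0)=1920, h_xx(4)=-11520; h_yy(-3)=144, h_yy(0)=-72, h_yy(3)=144.
Local maxima occur where both diagonal entries negative: (-2, 0), (4, 0). Count: 2.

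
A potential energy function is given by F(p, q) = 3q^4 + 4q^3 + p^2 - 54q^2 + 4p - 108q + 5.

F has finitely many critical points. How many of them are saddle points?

1

F separates as a function of p plus a function of q, so ∇F=0 decouples.
∂F/∂p = 2(p + 2) = 0 at p ∈ {-2}; ∂F/∂q = 12(q - 3)(q + 1)(q + 3) = 0 at q ∈ {-3, -1, 3}.
The Hessian is diagonal: diag(F_pp, F_qq). Second derivatives: F_pp(-2)=2; F_qq(-3)=144, F_qq(-1)=-96, F_qq(3)=288.
Saddle points occur where the two diagonal entries have opposite signs: (-2, -1). Count: 1.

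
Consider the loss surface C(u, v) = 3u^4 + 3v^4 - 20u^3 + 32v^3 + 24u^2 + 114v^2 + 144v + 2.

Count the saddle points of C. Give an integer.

C separates as a function of u plus a function of v, so ∇C=0 decouples.
∂C/∂u = 12u(u - 4)(u - 1) = 0 at u ∈ {0, 1, 4}; ∂C/∂v = 12(v + 1)(v + 3)(v + 4) = 0 at v ∈ {-4, -3, -1}.
The Hessian is diagonal: diag(C_uu, C_vv). Second derivatives: C_uu(0)=48, C_uu(1)=-36, C_uu(4)=144; C_vv(-4)=36, C_vv(-3)=-24, C_vv(-1)=72.
Saddle points occur where the two diagonal entries have opposite signs: (0, -3), (1, -4), (1, -1), (4, -3). Count: 4.

4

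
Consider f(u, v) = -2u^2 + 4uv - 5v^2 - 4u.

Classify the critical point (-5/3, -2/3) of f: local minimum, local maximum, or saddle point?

local maximum

The Hessian of f is constant: H = [[-4, 4], [4, -10]].
det(H) = (-4)·(-10) − 4² = 24.
det(H) > 0 and tr(H) = -14 < 0, so H is negative definite and the point is a local maximum.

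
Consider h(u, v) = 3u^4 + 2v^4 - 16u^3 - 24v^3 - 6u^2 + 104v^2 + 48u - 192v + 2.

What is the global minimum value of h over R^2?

h(u,v) separates as P(u) + Q(v) + 2, so its minimum is min P + min Q + 2.
P'(u) = 12(u - 4)(u - 1)(u + 1) vanishes at u ∈ {-1, 1, 4}; Q'(v) = 8(v - 4)(v - 3)(v - 2) vanishes at v ∈ {2, 3, 4}.
Local minima of P (where P''>0): P(-1)=-35, P(4)=-160. Local minima of Q: Q(2)=-128, Q(4)=-128.
So the global minimum of h is P(4) + Q(2) + 2 = -160 − 128 + 2 = -286, attained at (4, 2).

-286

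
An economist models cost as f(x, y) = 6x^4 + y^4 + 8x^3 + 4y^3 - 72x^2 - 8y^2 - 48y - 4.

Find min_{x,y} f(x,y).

f(x,y) separates as P(x) + Q(y) − 4, so its minimum is min P + min Q − 4.
P'(x) = 24x(x - 2)(x + 3) vanishes at x ∈ {-3, 0, 2}; Q'(y) = 4(y - 2)(y + 2)(y + 3) vanishes at y ∈ {-3, -2, 2}.
Local minima of P (where P''>0): P(-3)=-378, P(2)=-128. Local minima of Q: Q(-3)=45, Q(2)=-80.
So the global minimum of f is P(-3) + Q(2) − 4 = -378 − 80 − 4 = -462, attained at (-3, 2).

-462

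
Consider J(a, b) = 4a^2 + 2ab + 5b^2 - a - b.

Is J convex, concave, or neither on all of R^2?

J is quadratic, so its Hessian is the constant matrix H = [[8, 2], [2, 10]].
det(H) = 76, tr(H) = 18.
det(H) > 0 and tr(H) > 0, so H is positive definite everywhere: convex.

convex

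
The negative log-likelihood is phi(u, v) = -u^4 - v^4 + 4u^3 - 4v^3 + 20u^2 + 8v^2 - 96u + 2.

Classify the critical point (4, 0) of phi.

The mixed partial ∂²phi/∂u∂v is 0, so the Hessian at any point is diag(phi_uu, phi_vv) = diag(4(-3u^2 + 6u + 10), 4(-3v^2 - 6v + 4)).
At (4, 0): H = diag(-56, 16).
The eigenvalues have opposite signs, so H is indefinite: a saddle point.

saddle point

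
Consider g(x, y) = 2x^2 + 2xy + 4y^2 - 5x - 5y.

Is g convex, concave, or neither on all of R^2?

g is quadratic, so its Hessian is the constant matrix H = [[4, 2], [2, 8]].
det(H) = 28, tr(H) = 12.
det(H) > 0 and tr(H) > 0, so H is positive definite everywhere: convex.

convex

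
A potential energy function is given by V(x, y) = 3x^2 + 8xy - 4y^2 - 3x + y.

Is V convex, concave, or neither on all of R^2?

V is quadratic, so its Hessian is the constant matrix H = [[6, 8], [8, -8]].
det(H) = -112, tr(H) = -2.
det(H) < 0, so H is indefinite: neither convex nor concave.

neither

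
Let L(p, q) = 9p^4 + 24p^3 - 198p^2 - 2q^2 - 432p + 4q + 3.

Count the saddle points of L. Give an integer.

2

L separates as a function of p plus a function of q, so ∇L=0 decouples.
∂L/∂p = 36(p - 3)(p + 1)(p + 4) = 0 at p ∈ {-4, -1, 3}; ∂L/∂q = -4(q - 1) = 0 at q ∈ {1}.
The Hessian is diagonal: diag(L_pp, L_qq). Second derivatives: L_pp(-4)=756, L_pp(-1)=-432, L_pp(3)=1008; L_qq(1)=-4.
Saddle points occur where the two diagonal entries have opposite signs: (-4, 1), (3, 1). Count: 2.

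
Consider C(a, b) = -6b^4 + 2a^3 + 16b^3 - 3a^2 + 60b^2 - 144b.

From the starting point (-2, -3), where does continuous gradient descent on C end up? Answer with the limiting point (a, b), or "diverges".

diverges

C is separable, so gradient descent decouples: a follows -∂C/∂a, b follows -∂C/∂b.
∂C/∂a = 6a(a - 1); at a=-2 this is 36, so a decreases.
∂C/∂b = -24(b - 3)(b - 1)(b + 2); at b=-3 this is 576, so b decreases.
The a-coordinate has no critical point in that direction and runs off to infinity.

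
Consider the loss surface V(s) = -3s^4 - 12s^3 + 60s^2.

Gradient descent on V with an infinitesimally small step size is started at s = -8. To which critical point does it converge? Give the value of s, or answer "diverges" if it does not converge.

V'(s) = -12s(s - 2)(s + 5), so V'(-8) = 2880.
Gradient descent moves in the -V' direction, i.e. s is decreasing.
There is no critical point below s=-8, and V' keeps the same sign, so the iterate runs off to −∞.

diverges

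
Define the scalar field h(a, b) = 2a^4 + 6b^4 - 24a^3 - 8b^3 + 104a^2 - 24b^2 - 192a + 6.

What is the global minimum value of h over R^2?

-186

h(a,b) separates as P(a) + Q(b) + 6, so its minimum is min P + min Q + 6.
P'(a) = 8(a - 4)(a - 3)(a - 2) vanishes at a ∈ {2, 3, 4}; Q'(b) = 24b(b - 2)(b + 1) vanishes at b ∈ {-1, 0, 2}.
Local minima of P (where P''>0): P(2)=-128, P(4)=-128. Local minima of Q: Q(-1)=-10, Q(2)=-64.
So the global minimum of h is P(2) + Q(2) + 6 = -128 − 64 + 6 = -186, attained at (2, 2).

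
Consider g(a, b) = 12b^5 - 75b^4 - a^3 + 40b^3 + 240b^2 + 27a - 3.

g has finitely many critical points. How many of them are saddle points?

4

g separates as a function of a plus a function of b, so ∇g=0 decouples.
∂g/∂a = -3(a - 3)(a + 3) = 0 at a ∈ {-3, 3}; ∂g/∂b = 60b(b - 4)(b - 2)(b + 1) = 0 at b ∈ {-1, 0, 2, 4}.
The Hessian is diagonal: diag(g_aa, g_bb). Second derivatives: g_aa(-3)=18, g_aa(3)=-18; g_bb(-1)=-900, g_bb(0)=480, g_bb(2)=-720, g_bb(4)=2400.
Saddle points occur where the two diagonal entries have opposite signs: (-3, -1), (-3, 2), (3, 0), (3, 4). Count: 4.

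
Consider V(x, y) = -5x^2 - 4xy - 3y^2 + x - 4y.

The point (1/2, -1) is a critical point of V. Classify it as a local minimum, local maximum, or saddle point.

The Hessian of V is constant: H = [[-10, -4], [-4, -6]].
det(H) = (-10)·(-6) − (-4)² = 44.
det(H) > 0 and tr(H) = -16 < 0, so H is negative definite and the point is a local maximum.

local maximum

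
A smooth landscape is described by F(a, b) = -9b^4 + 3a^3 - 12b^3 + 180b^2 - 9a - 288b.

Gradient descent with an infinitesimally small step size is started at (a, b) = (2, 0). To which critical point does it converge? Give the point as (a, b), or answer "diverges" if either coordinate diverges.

(1, 1)

F is separable, so gradient descent decouples: a follows -∂F/∂a, b follows -∂F/∂b.
∂F/∂a = 9(a - 1)(a + 1); at a=2 this is 27, so a decreases.
∂F/∂b = -36(b - 2)(b - 1)(b + 4); at b=0 this is -288, so b increases.
a converges to its nearest critical value 1 (a local min of the a-part); b converges to 1. The iterate converges to (1, 1).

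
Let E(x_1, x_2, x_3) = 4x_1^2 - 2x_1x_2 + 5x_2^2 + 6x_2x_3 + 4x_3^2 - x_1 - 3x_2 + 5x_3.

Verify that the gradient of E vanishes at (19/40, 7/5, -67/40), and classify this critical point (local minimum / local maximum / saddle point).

∇E = (8x_1 - 2x_2 - 1, -2x_1 + 10x_2 + 6x_3 - 3, 6x_2 + 8x_3 + 5); substituting (19/40, 7/5, -67/40) gives ∇E = (0, 0, 0), so (19/40, 7/5, -67/40) is indeed a critical point.
The Hessian is constant: H = [[8, -2, 0], [-2, 10, 6], [0, 6, 8]].
Leading principal minors: Δ₁ = 8, Δ₂ = 76, Δ₃ = 320.
All leading minors are positive, so H is positive definite: a local minimum.

local minimum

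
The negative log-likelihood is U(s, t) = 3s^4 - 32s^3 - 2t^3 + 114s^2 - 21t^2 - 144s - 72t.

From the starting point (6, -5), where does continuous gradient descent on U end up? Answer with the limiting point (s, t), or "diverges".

(4, -4)

U is separable, so gradient descent decouples: s follows -∂U/∂s, t follows -∂U/∂t.
∂U/∂s = 12(s - 4)(s - 3)(s - 1); at s=6 this is 360, so s decreases.
∂U/∂t = -6(t + 3)(t + 4); at t=-5 this is -12, so t increases.
s converges to its nearest critical value 4 (a local min of the s-part); t converges to -4. The iterate converges to (4, -4).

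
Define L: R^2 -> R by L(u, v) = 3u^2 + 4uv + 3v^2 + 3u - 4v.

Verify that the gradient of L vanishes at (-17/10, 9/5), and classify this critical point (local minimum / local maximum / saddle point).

local minimum

∇L = (6u + 4v + 3, 4u + 6v - 4); substituting (-17/10, 9/5) gives ∇L = (0, 0), so (-17/10, 9/5) is indeed a critical point.
The Hessian of L is constant: H = [[6, 4], [4, 6]].
det(H) = 6·6 − 4² = 20.
det(H) > 0 and tr(H) = 12 > 0, so H is positive definite and the point is a local minimum.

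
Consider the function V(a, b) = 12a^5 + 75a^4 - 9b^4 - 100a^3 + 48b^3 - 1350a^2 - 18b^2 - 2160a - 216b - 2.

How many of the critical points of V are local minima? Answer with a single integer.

V separates as a function of a plus a function of b, so ∇V=0 decouples.
∂V/∂a = 60(a - 3)(a + 1)(a + 3)(a + 4) = 0 at a ∈ {-4, -3, -1, 3}; ∂V/∂b = -36(b - 3)(b - 2)(b + 1) = 0 at b ∈ {-1, 2, 3}.
The Hessian is diagonal: diag(V_aa, V_bb). Second derivatives: V_aa(-4)=-1260, V_aa(-3)=720, V_aa(-1)=-1440, V_aa(3)=10080; V_bb(-1)=-432, V_bb(2)=108, V_bb(3)=-144.
Local minima occur where both diagonal entries positive: (-3, 2), (3, 2). Count: 2.

2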